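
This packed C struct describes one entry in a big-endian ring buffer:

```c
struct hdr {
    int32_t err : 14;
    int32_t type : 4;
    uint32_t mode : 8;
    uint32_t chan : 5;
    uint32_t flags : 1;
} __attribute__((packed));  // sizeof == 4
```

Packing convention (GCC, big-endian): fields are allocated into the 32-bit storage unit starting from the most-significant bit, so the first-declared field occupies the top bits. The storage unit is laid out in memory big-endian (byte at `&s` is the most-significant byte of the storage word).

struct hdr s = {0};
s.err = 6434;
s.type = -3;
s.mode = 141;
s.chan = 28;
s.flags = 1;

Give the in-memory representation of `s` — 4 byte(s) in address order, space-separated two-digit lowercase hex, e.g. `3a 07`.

err:14 = 6434 → 0x1922 << 18 → word 0x64880000
type:4 = -3 → 0xd << 14 → word 0x648b4000
mode:8 = 141 → 0x8d << 6 → word 0x648b6340
chan:5 = 28 → 0x1c << 1 → word 0x648b6378
flags:1 = 1 → 0x1 << 0 → word 0x648b6379
word = 0x648b6379 → big-endian bytes:
  [0]=0x64  [1]=0x8b  [2]=0x63  [3]=0x79

64 8b 63 79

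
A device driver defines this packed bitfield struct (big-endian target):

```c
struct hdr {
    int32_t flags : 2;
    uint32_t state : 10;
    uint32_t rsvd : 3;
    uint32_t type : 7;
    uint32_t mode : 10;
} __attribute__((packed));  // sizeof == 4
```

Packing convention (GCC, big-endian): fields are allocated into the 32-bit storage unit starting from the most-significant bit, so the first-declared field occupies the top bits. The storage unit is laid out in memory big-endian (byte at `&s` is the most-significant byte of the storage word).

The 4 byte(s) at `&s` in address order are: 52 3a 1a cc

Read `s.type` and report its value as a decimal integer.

6

[0]=0x52 [1]=0x3a [2]=0x1a [3]=0xcc (big-endian) → word 0x523a1acc
flags:2 @ bit 30 → (0x523a1acc>>30)&0x3 = 0x1
state:10 @ bit 20 → (0x523a1acc>>20)&0x3ff = 0x123
rsvd:3 @ bit 17 → (0x523a1acc>>17)&0x7 = 0x5
type:7 @ bit 10 → (0x523a1acc>>10)&0x7f = 0x6  ←
mode:10 @ bit 0 → (0x523a1acc>>0)&0x3ff = 0x2cc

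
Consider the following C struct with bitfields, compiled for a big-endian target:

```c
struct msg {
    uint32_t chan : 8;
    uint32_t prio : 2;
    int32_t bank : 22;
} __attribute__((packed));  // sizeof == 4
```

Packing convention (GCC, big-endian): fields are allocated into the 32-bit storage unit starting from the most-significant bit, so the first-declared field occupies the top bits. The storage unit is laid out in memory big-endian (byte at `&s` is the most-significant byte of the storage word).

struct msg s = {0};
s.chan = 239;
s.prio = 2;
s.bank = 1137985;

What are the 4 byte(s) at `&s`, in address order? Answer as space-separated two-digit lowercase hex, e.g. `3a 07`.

chan (8b) val=239 bits=0xef at bit 24: 0xef000000
prio (2b) val=2 bits=0x2 at bit 22: 0xef800000
bank (22b) val=1137985 bits=0x115d41 at bit 0: 0xef915d41
word = 0xef915d41 → big-endian bytes:
  [0]=0xef  [1]=0x91  [2]=0x5d  [3]=0x41

ef 91 5d 41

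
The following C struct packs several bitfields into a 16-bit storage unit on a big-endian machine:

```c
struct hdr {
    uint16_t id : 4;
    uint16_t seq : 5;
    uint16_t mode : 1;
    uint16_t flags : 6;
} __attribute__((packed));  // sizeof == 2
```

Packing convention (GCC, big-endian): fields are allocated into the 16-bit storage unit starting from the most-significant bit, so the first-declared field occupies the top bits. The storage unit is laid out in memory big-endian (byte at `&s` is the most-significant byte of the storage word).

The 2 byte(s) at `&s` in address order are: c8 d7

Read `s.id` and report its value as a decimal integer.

[0]=0xc8 [1]=0xd7 (big-endian) → word 0xc8d7
id [12+:4] = (word>>12) & 0xf = 12  ←
seq [7+:5] = (word>>7) & 0x1f = 17
mode [6+:1] = (word>>6) & 0x1 = 1
flags [0+:6] = (word>>0) & 0x3f = 23

12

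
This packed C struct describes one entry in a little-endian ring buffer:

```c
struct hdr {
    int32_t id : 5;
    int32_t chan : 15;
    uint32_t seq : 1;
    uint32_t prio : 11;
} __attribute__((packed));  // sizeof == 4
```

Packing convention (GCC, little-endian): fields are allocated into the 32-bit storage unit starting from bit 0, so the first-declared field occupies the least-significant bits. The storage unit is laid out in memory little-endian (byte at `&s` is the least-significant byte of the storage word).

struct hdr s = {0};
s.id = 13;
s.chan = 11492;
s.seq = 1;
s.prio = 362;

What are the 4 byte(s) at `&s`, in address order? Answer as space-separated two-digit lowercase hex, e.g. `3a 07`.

8d 9c 55 2d

id:5 = 13 → 0xd << 0 → word 0x0000000d
chan:15 = 11492 → 0x2ce4 << 5 → word 0x00059c8d
seq:1 = 1 → 0x1 << 20 → word 0x00159c8d
prio:11 = 362 → 0x16a << 21 → word 0x2d559c8d
word = 0x2d559c8d → little-endian bytes:
  [0]=0x8d  [1]=0x9c  [2]=0x55  [3]=0x2d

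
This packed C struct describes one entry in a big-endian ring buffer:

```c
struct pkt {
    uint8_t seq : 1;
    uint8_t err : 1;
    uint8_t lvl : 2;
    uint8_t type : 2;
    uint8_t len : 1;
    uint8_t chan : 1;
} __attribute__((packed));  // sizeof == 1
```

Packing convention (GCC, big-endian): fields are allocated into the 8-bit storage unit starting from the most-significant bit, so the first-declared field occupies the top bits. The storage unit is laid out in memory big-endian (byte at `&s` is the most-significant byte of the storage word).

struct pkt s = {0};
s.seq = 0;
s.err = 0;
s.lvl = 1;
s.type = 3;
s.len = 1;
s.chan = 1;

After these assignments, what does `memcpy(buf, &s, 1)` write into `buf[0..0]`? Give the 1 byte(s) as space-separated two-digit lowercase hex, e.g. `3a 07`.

seq (1b) val=0 bits=0x0 at bit 7: 0x00
err (1b) val=0 bits=0x0 at bit 6: 0x00
lvl (2b) val=1 bits=0x1 at bit 4: 0x10
type (2b) val=3 bits=0x3 at bit 2: 0x1c
len (1b) val=1 bits=0x1 at bit 1: 0x1e
chan (1b) val=1 bits=0x1 at bit 0: 0x1f
word = 0x1f → big-endian bytes:
  [0]=0x1f

1f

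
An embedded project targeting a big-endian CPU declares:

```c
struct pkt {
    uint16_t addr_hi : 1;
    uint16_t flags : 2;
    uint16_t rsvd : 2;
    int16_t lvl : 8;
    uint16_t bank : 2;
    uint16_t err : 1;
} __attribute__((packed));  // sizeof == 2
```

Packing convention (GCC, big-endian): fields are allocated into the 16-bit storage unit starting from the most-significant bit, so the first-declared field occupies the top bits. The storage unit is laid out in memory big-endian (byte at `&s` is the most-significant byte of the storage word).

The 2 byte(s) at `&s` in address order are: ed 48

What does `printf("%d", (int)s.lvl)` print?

[0]=0xed [1]=0x48 (big-endian) → word 0xed48
addr_hi [15+:1] = (word>>15) & 0x1 = 1
flags [13+:2] = (word>>13) & 0x3 = 3
rsvd [11+:2] = (word>>11) & 0x3 = 1
lvl [3+:8] = (word>>3) & 0xff = 169  ←
bank [1+:2] = (word>>1) & 0x3 = 0
err [0+:1] = (word>>0) & 0x1 = 0
lvl signed 8b, MSB=1: 169 - 256 = -87

-87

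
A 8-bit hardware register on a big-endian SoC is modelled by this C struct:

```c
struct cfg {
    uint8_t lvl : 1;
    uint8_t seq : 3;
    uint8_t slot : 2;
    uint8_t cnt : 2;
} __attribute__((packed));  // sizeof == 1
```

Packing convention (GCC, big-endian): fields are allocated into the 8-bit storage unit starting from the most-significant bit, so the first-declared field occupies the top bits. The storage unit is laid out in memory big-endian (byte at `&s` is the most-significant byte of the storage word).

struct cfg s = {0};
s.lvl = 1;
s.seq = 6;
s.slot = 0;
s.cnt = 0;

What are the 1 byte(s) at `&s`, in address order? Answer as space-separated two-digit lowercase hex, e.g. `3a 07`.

lvl (1b) val=1 bits=0x1 at bit 7: 0x80
seq (3b) val=6 bits=0x6 at bit 4: 0xe0
slot (2b) val=0 bits=0x0 at bit 2: 0xe0
cnt (2b) val=0 bits=0x0 at bit 0: 0xe0
word = 0xe0 → big-endian bytes:
  [0]=0xe0

e0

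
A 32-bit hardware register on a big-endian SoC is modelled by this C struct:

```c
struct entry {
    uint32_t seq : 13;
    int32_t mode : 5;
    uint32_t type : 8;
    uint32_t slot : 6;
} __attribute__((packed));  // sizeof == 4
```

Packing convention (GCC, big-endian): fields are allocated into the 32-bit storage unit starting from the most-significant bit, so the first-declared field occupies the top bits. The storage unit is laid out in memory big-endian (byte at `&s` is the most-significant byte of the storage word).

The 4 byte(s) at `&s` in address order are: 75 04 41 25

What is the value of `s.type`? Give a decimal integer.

[0]=0x75 [1]=0x04 [2]=0x41 [3]=0x25 (big-endian) → word 0x75044125
seq:13 @ bit 19 → (0x75044125>>19)&0x1fff = 0xea0
mode:5 @ bit 14 → (0x75044125>>14)&0x1f = 0x11
type:8 @ bit 6 → (0x75044125>>6)&0xff = 0x4  ←
slot:6 @ bit 0 → (0x75044125>>0)&0x3f = 0x25

4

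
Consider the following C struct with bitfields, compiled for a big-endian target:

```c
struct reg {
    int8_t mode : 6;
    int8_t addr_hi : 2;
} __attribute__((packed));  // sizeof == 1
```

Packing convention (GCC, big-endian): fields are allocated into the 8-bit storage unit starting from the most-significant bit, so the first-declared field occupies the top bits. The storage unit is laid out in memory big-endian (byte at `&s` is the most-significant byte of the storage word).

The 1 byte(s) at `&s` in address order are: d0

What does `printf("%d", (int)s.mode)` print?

-12

[0]=0xd0 (big-endian) → word 0xd0
mode [2+:6] = (word>>2) & 0x3f = 52  ←
addr_hi [0+:2] = (word>>0) & 0x3 = 0
mode signed 6b, MSB=1: 52 - 64 = -12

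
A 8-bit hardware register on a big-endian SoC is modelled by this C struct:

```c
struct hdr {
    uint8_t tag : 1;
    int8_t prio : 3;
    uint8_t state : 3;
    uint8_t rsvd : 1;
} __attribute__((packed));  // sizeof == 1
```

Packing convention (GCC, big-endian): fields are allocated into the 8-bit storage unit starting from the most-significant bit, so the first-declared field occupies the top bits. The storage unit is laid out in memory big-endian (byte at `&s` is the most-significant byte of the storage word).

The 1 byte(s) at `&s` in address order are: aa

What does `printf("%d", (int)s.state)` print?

5

[0]=0xaa (big-endian) → word 0xaa
tag [7+:1] = (word>>7) & 0x1 = 1
prio [4+:3] = (word>>4) & 0x7 = 2
state [1+:3] = (word>>1) & 0x7 = 5  ←
rsvd [0+:1] = (word>>0) & 0x1 = 0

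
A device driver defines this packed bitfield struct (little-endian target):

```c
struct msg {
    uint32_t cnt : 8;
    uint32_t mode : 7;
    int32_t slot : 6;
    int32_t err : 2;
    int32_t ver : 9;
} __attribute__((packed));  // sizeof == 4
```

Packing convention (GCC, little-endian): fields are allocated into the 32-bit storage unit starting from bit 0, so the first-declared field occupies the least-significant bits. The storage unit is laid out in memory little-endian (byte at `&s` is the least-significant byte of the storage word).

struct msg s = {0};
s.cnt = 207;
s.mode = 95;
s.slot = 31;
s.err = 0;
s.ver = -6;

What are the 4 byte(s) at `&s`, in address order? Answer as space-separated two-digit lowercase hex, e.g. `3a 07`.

cnt (8b) val=207 bits=0xcf at bit 0: 0x000000cf
mode (7b) val=95 bits=0x5f at bit 8: 0x00005fcf
slot (6b) val=31 bits=0x1f at bit 15: 0x000fdfcf
err (2b) val=0 bits=0x0 at bit 21: 0x000fdfcf
ver (9b) val=-6 bits=0x1fa at bit 23: 0xfd0fdfcf
word = 0xfd0fdfcf → little-endian bytes:
  [0]=0xcf  [1]=0xdf  [2]=0x0f  [3]=0xfd

cf df 0f fd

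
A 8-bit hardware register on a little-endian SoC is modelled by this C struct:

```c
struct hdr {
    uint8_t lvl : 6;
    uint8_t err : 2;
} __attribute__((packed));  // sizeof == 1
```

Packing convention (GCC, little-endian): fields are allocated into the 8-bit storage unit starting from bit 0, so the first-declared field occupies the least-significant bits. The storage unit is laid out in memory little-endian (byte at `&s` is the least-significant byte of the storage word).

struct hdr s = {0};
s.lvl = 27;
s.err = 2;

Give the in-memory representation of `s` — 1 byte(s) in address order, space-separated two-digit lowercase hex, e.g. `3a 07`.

9b

lvl:6 = 27 → 0x1b << 0 → word 0x1b
err:2 = 2 → 0x2 << 6 → word 0x9b
word = 0x9b → little-endian bytes:
  [0]=0x9b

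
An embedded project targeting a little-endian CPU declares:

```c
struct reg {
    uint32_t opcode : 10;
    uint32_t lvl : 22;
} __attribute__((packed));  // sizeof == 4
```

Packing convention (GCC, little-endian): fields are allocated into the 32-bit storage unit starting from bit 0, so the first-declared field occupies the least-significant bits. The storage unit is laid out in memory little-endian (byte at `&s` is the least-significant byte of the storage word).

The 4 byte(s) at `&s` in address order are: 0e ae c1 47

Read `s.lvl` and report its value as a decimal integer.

1175659

[0]=0x0e [1]=0xae [2]=0xc1 [3]=0x47 (little-endian) → word 0x47c1ae0e
opcode [0+:10] = (word>>0) & 0x3ff = 526
lvl [10+:22] = (word>>10) & 0x3fffff = 1175659  ←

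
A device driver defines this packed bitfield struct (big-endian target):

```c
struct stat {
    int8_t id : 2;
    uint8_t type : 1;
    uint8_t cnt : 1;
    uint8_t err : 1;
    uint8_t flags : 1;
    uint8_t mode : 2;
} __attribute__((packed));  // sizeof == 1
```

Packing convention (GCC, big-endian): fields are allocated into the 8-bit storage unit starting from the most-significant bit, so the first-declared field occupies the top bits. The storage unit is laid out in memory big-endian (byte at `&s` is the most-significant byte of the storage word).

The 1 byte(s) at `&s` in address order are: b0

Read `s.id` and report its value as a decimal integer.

-2

[0]=0xb0 (big-endian) → word 0xb0
id [6+:2] = (word>>6) & 0x3 = 2  ←
type [5+:1] = (word>>5) & 0x1 = 1
cnt [4+:1] = (word>>4) & 0x1 = 1
err [3+:1] = (word>>3) & 0x1 = 0
flags [2+:1] = (word>>2) & 0x1 = 0
mode [0+:2] = (word>>0) & 0x3 = 0
id signed 2b, MSB=1: 2 - 4 = -2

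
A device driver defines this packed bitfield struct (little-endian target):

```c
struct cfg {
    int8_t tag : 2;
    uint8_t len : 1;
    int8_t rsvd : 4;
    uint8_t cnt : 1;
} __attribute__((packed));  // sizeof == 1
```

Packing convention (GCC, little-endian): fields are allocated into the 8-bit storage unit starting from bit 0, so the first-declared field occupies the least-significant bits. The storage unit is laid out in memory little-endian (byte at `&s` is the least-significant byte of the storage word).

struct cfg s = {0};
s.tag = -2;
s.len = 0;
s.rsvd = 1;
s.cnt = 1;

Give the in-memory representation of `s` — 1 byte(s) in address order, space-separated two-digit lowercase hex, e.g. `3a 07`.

[0+:2] tag=-2 & 0x3 = 0x2; word=0x02
[2+:1] len=0 & 0x1 = 0x0; word=0x02
[3+:4] rsvd=1 & 0xf = 0x1; word=0x0a
[7+:1] cnt=1 & 0x1 = 0x1; word=0x8a
word = 0x8a → little-endian bytes:
  [0]=0x8a

8a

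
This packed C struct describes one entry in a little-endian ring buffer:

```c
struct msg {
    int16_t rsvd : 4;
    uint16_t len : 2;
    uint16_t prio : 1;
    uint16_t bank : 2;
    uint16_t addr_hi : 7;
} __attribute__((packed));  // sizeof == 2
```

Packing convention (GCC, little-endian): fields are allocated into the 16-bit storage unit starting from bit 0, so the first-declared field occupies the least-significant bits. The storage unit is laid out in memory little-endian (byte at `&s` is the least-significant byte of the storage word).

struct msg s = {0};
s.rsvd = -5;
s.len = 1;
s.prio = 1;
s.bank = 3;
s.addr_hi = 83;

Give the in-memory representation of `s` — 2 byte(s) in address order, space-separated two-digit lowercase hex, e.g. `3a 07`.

db a7

[0+:4] rsvd=-5 & 0xf = 0xb; word=0x000b
[4+:2] len=1 & 0x3 = 0x1; word=0x001b
[6+:1] prio=1 & 0x1 = 0x1; word=0x005b
[7+:2] bank=3 & 0x3 = 0x3; word=0x01db
[9+:7] addr_hi=83 & 0x7f = 0x53; word=0xa7db
word = 0xa7db → little-endian bytes:
  [0]=0xdb  [1]=0xa7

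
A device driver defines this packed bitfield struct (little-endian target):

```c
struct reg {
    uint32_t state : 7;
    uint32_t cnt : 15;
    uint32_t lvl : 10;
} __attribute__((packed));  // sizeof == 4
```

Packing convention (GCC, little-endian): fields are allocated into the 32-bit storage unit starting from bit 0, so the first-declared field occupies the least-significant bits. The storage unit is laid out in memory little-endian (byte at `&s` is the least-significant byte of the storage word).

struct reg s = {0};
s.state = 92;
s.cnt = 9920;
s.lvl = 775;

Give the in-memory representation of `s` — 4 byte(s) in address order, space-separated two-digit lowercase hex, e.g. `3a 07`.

state:7 = 92 → 0x5c << 0 → word 0x0000005c
cnt:15 = 9920 → 0x26c0 << 7 → word 0x0013605c
lvl:10 = 775 → 0x307 << 22 → word 0xc1d3605c
word = 0xc1d3605c → little-endian bytes:
  [0]=0x5c  [1]=0x60  [2]=0xd3  [3]=0xc1

5c 60 d3 c1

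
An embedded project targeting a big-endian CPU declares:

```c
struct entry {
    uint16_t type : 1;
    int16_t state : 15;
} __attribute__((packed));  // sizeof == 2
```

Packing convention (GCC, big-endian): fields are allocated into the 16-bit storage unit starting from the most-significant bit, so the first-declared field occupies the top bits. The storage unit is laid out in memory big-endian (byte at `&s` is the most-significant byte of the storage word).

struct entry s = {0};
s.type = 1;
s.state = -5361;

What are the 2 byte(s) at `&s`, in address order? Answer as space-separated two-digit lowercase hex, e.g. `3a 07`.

type:1 = 1 → 0x1 << 15 → word 0x8000
state:15 = -5361 → 0x6b0f << 0 → word 0xeb0f
word = 0xeb0f → big-endian bytes:
  [0]=0xeb  [1]=0x0f

eb 0f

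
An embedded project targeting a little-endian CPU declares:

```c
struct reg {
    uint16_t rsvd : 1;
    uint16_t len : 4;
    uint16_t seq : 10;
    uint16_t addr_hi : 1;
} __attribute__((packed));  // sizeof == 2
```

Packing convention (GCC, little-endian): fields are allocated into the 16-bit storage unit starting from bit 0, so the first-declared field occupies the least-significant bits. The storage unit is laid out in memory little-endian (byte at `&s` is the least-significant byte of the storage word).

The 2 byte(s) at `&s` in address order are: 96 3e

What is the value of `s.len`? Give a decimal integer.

[0]=0x96 [1]=0x3e (little-endian) → word 0x3e96
rsvd [0+:1] = (word>>0) & 0x1 = 0
len [1+:4] = (word>>1) & 0xf = 11  ←
seq [5+:10] = (word>>5) & 0x3ff = 500
addr_hi [15+:1] = (word>>15) & 0x1 = 0

11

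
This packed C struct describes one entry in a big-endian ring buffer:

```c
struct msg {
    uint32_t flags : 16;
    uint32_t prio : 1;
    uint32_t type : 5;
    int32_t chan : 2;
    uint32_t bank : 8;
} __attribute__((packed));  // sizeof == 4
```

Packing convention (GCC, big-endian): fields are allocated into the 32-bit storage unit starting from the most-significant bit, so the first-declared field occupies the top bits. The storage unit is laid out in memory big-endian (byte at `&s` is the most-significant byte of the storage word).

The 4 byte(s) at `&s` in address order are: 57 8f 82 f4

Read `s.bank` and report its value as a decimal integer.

[0]=0x57 [1]=0x8f [2]=0x82 [3]=0xf4 (big-endian) → word 0x578f82f4
flags [16+:16] = (word>>16) & 0xffff = 22415
prio [15+:1] = (word>>15) & 0x1 = 1
type [10+:5] = (word>>10) & 0x1f = 0
chan [8+:2] = (word>>8) & 0x3 = 2
bank [0+:8] = (word>>0) & 0xff = 244  ←

244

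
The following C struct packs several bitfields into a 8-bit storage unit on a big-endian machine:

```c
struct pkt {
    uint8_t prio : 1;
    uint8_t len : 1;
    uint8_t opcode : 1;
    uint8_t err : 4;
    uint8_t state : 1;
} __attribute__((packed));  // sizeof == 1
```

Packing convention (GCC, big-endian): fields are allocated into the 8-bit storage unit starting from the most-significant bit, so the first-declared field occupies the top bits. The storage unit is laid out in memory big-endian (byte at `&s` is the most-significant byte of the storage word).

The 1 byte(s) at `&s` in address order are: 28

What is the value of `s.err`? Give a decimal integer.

[0]=0x28 (big-endian) → word 0x28
prio:1 @ bit 7 → (0x28>>7)&0x1 = 0x0
len:1 @ bit 6 → (0x28>>6)&0x1 = 0x0
opcode:1 @ bit 5 → (0x28>>5)&0x1 = 0x1
err:4 @ bit 1 → (0x28>>1)&0xf = 0x4  ←
state:1 @ bit 0 → (0x28>>0)&0x1 = 0x0

4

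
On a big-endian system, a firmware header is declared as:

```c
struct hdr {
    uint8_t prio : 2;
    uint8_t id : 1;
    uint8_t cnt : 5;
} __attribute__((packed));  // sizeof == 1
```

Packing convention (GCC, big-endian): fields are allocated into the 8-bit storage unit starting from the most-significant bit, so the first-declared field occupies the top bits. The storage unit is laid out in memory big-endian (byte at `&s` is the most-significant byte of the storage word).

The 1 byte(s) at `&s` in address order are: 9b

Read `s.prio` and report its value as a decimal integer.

[0]=0x9b (big-endian) → word 0x9b
prio [6+:2] = (word>>6) & 0x3 = 2  ←
id [5+:1] = (word>>5) & 0x1 = 0
cnt [0+:5] = (word>>0) & 0x1f = 27

2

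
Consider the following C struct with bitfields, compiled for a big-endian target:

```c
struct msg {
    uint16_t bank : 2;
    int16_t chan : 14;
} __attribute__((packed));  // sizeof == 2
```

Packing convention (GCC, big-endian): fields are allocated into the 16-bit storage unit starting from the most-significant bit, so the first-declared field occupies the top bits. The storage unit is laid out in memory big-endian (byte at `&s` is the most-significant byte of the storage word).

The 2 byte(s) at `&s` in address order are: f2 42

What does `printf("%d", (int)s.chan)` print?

-3518

[0]=0xf2 [1]=0x42 (big-endian) → word 0xf242
bank:2 @ bit 14 → (0xf242>>14)&0x3 = 0x3
chan:14 @ bit 0 → (0xf242>>0)&0x3fff = 0x3242  ←
chan signed 14b, MSB=1: 12866 - 16384 = -3518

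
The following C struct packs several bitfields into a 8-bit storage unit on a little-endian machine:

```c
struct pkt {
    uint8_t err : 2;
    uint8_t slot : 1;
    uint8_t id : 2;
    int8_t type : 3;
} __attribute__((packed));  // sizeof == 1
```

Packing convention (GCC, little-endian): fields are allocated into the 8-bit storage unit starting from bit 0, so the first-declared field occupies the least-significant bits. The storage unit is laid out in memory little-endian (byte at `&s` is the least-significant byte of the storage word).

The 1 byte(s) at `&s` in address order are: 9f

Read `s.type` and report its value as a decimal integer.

[0]=0x9f (little-endian) → word 0x9f
err [0+:2] = (word>>0) & 0x3 = 3
slot [2+:1] = (word>>2) & 0x1 = 1
id [3+:2] = (word>>3) & 0x3 = 3
type [5+:3] = (word>>5) & 0x7 = 4  ←
type signed 3b, MSB=1: 4 - 8 = -4

-4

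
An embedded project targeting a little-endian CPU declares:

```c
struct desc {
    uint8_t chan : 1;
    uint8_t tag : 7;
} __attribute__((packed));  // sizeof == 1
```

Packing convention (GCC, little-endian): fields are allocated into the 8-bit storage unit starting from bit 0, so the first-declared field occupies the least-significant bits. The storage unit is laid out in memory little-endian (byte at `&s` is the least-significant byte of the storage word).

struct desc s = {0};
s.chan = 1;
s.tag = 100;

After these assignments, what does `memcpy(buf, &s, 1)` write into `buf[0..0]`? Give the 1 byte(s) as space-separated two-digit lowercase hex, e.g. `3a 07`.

[0+:1] chan=1 & 0x1 = 0x1; word=0x01
[1+:7] tag=100 & 0x7f = 0x64; word=0xc9
word = 0xc9 → little-endian bytes:
  [0]=0xc9

c9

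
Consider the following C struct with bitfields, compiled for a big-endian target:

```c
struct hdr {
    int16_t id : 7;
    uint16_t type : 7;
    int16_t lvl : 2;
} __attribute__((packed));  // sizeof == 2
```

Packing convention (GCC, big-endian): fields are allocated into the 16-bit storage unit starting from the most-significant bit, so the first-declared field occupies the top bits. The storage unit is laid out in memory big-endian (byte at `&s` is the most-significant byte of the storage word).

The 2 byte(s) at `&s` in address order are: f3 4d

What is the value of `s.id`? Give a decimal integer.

[0]=0xf3 [1]=0x4d (big-endian) → word 0xf34d
id:7 @ bit 9 → (0xf34d>>9)&0x7f = 0x79  ←
type:7 @ bit 2 → (0xf34d>>2)&0x7f = 0x53
lvl:2 @ bit 0 → (0xf34d>>0)&0x3 = 0x1
id signed 7b, MSB=1: 121 - 128 = -7

-7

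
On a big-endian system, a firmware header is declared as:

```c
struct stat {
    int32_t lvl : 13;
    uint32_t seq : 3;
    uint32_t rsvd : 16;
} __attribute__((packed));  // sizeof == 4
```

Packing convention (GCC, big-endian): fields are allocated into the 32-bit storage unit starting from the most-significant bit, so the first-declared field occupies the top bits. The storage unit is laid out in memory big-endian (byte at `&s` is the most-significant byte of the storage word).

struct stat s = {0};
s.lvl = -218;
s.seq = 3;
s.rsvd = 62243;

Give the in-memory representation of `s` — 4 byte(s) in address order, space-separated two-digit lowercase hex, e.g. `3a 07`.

lvl (13b) val=-218 bits=0x1f26 at bit 19: 0xf9300000
seq (3b) val=3 bits=0x3 at bit 16: 0xf9330000
rsvd (16b) val=62243 bits=0xf323 at bit 0: 0xf933f323
word = 0xf933f323 → big-endian bytes:
  [0]=0xf9  [1]=0x33  [2]=0xf3  [3]=0x23

f9 33 f3 23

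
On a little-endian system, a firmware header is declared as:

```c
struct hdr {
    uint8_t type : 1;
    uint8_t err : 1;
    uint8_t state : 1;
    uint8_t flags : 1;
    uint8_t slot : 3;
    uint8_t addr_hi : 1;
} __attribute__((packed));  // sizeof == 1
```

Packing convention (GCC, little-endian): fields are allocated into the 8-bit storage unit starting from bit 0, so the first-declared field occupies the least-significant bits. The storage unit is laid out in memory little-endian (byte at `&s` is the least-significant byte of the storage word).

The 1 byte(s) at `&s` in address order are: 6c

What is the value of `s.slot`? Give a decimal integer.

[0]=0x6c (little-endian) → word 0x6c
type:1 @ bit 0 → (0x6c>>0)&0x1 = 0x0
err:1 @ bit 1 → (0x6c>>1)&0x1 = 0x0
state:1 @ bit 2 → (0x6c>>2)&0x1 = 0x1
flags:1 @ bit 3 → (0x6c>>3)&0x1 = 0x1
slot:3 @ bit 4 → (0x6c>>4)&0x7 = 0x6  ←
addr_hi:1 @ bit 7 → (0x6c>>7)&0x1 = 0x0

6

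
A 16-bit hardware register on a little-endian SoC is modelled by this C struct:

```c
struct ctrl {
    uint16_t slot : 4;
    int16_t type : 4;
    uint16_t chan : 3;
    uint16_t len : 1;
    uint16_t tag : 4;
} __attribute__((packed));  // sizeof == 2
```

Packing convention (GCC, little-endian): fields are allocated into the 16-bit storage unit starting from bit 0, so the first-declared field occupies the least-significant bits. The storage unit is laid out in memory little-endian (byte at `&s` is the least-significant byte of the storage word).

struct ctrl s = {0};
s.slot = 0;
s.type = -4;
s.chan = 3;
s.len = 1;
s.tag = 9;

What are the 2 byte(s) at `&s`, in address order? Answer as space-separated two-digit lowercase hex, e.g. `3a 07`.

c0 9b

slot (4b) val=0 bits=0x0 at bit 0: 0x0000
type (4b) val=-4 bits=0xc at bit 4: 0x00c0
chan (3b) val=3 bits=0x3 at bit 8: 0x03c0
len (1b) val=1 bits=0x1 at bit 11: 0x0bc0
tag (4b) val=9 bits=0x9 at bit 12: 0x9bc0
word = 0x9bc0 → little-endian bytes:
  [0]=0xc0  [1]=0x9b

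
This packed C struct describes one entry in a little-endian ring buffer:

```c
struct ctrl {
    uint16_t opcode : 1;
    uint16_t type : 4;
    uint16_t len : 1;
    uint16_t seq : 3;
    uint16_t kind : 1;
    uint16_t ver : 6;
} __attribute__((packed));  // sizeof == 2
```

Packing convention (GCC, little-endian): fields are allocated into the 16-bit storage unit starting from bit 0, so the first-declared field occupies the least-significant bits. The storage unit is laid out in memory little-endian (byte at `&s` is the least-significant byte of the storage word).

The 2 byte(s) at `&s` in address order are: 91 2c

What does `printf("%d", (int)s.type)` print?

[0]=0x91 [1]=0x2c (little-endian) → word 0x2c91
opcode:1 @ bit 0 → (0x2c91>>0)&0x1 = 0x1
type:4 @ bit 1 → (0x2c91>>1)&0xf = 0x8  ←
len:1 @ bit 5 → (0x2c91>>5)&0x1 = 0x0
seq:3 @ bit 6 → (0x2c91>>6)&0x7 = 0x2
kind:1 @ bit 9 → (0x2c91>>9)&0x1 = 0x0
ver:6 @ bit 10 → (0x2c91>>10)&0x3f = 0xb

8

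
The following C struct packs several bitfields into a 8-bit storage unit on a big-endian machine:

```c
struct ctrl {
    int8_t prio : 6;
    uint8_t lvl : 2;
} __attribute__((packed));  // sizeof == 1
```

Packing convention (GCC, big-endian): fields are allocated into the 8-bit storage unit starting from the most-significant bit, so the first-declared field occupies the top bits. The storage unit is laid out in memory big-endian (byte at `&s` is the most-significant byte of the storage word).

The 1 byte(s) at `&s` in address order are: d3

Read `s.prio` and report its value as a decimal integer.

-12

[0]=0xd3 (big-endian) → word 0xd3
prio:6 @ bit 2 → (0xd3>>2)&0x3f = 0x34  ←
lvl:2 @ bit 0 → (0xd3>>0)&0x3 = 0x3
prio signed 6b, MSB=1: 52 - 64 = -12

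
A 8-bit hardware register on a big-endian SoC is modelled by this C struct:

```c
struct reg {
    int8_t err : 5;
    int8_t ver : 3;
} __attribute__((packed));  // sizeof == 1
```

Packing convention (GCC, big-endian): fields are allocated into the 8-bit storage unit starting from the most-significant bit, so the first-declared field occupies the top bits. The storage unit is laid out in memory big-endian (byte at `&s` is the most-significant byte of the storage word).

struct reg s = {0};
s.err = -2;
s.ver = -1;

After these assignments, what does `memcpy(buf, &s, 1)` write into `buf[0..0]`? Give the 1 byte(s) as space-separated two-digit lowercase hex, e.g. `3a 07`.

[3+:5] err=-2 & 0x1f = 0x1e; word=0xf0
[0+:3] ver=-1 & 0x7 = 0x7; word=0xf7
word = 0xf7 → big-endian bytes:
  [0]=0xf7

f7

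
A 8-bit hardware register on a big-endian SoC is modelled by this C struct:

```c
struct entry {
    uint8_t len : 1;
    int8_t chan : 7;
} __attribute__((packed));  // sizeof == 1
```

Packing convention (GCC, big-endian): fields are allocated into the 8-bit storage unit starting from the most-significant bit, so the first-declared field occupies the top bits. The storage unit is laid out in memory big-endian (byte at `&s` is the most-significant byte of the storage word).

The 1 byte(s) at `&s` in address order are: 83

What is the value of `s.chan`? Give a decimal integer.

3

[0]=0x83 (big-endian) → word 0x83
len:1 @ bit 7 → (0x83>>7)&0x1 = 0x1
chan:7 @ bit 0 → (0x83>>0)&0x7f = 0x3  ←
chan signed 7b, MSB=0: value = 3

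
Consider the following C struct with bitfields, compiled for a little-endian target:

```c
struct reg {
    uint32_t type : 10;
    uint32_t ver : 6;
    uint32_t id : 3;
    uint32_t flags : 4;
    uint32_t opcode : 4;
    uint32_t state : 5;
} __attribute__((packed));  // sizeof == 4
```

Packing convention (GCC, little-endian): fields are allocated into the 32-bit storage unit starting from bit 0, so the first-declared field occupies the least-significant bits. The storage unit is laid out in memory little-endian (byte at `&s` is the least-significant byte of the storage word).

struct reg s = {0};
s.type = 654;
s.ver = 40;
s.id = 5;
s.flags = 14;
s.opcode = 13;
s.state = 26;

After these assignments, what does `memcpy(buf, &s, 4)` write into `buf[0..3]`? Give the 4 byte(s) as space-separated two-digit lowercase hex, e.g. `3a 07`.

8e a2 f5 d6

type:10 = 654 → 0x28e << 0 → word 0x0000028e
ver:6 = 40 → 0x28 << 10 → word 0x0000a28e
id:3 = 5 → 0x5 << 16 → word 0x0005a28e
flags:4 = 14 → 0xe << 19 → word 0x0075a28e
opcode:4 = 13 → 0xd << 23 → word 0x06f5a28e
state:5 = 26 → 0x1a << 27 → word 0xd6f5a28e
word = 0xd6f5a28e → little-endian bytes:
  [0]=0x8e  [1]=0xa2  [2]=0xf5  [3]=0xd6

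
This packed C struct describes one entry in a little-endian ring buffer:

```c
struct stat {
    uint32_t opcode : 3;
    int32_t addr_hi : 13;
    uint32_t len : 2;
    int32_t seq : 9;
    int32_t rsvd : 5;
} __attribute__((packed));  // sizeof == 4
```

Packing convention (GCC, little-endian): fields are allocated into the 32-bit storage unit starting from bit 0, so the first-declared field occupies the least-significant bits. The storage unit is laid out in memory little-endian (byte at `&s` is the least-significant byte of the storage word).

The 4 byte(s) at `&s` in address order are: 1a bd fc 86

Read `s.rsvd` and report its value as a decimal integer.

-16

[0]=0x1a [1]=0xbd [2]=0xfc [3]=0x86 (little-endian) → word 0x86fcbd1a
opcode [0+:3] = (word>>0) & 0x7 = 2
addr_hi [3+:13] = (word>>3) & 0x1fff = 6051
len [16+:2] = (word>>16) & 0x3 = 0
seq [18+:9] = (word>>18) & 0x1ff = 447
rsvd [27+:5] = (word>>27) & 0x1f = 16  ←
rsvd signed 5b, MSB=1: 16 - 32 = -16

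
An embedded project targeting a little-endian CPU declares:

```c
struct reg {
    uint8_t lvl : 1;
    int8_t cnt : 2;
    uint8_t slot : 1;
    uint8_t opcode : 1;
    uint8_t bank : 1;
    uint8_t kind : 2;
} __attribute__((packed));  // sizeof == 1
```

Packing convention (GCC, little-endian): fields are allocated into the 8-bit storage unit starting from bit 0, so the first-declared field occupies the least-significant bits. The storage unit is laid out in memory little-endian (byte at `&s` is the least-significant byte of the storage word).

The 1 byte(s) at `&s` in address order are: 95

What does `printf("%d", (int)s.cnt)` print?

[0]=0x95 (little-endian) → word 0x95
lvl:1 @ bit 0 → (0x95>>0)&0x1 = 0x1
cnt:2 @ bit 1 → (0x95>>1)&0x3 = 0x2  ←
slot:1 @ bit 3 → (0x95>>3)&0x1 = 0x0
opcode:1 @ bit 4 → (0x95>>4)&0x1 = 0x1
bank:1 @ bit 5 → (0x95>>5)&0x1 = 0x0
kind:2 @ bit 6 → (0x95>>6)&0x3 = 0x2
cnt signed 2b, MSB=1: 2 - 4 = -2

-2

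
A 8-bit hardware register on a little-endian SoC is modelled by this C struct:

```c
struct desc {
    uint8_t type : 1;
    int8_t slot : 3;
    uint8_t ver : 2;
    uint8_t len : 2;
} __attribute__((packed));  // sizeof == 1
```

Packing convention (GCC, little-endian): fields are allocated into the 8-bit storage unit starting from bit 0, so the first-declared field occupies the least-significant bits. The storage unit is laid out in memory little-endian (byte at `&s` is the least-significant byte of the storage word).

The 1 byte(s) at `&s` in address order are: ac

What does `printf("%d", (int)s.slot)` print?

[0]=0xac (little-endian) → word 0xac
type:1 @ bit 0 → (0xac>>0)&0x1 = 0x0
slot:3 @ bit 1 → (0xac>>1)&0x7 = 0x6  ←
ver:2 @ bit 4 → (0xac>>4)&0x3 = 0x2
len:2 @ bit 6 → (0xac>>6)&0x3 = 0x2
slot signed 3b, MSB=1: 6 - 8 = -2

-2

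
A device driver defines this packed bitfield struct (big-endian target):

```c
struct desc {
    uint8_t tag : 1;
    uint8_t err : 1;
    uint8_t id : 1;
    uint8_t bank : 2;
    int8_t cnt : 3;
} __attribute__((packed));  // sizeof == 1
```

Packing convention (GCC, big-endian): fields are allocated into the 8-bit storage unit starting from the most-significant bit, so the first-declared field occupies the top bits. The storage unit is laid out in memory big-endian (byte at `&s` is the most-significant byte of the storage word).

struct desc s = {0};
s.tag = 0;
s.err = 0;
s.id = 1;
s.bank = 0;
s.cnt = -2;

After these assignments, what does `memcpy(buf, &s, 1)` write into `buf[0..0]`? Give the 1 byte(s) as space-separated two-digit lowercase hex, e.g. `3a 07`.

26

tag (1b) val=0 bits=0x0 at bit 7: 0x00
err (1b) val=0 bits=0x0 at bit 6: 0x00
id (1b) val=1 bits=0x1 at bit 5: 0x20
bank (2b) val=0 bits=0x0 at bit 3: 0x20
cnt (3b) val=-2 bits=0x6 at bit 0: 0x26
word = 0x26 → big-endian bytes:
  [0]=0x26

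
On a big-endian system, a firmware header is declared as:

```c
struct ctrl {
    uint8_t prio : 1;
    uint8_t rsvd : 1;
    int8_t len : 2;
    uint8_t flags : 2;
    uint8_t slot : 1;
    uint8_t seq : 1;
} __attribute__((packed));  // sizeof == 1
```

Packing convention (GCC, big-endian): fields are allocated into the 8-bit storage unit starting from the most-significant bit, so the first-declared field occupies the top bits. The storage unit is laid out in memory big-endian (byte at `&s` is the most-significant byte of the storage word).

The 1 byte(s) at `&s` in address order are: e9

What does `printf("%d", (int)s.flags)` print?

[0]=0xe9 (big-endian) → word 0xe9
prio [7+:1] = (word>>7) & 0x1 = 1
rsvd [6+:1] = (word>>6) & 0x1 = 1
len [4+:2] = (word>>4) & 0x3 = 2
flags [2+:2] = (word>>2) & 0x3 = 2  ←
slot [1+:1] = (word>>1) & 0x1 = 0
seq [0+:1] = (word>>0) & 0x1 = 1

2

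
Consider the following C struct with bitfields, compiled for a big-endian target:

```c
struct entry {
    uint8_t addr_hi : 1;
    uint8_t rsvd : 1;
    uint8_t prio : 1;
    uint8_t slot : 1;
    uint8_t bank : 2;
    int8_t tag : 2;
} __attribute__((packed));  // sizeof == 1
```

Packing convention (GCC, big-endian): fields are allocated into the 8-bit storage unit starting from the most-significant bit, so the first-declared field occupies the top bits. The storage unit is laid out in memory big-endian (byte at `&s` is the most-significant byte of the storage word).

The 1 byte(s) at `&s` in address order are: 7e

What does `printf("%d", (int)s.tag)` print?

[0]=0x7e (big-endian) → word 0x7e
addr_hi:1 @ bit 7 → (0x7e>>7)&0x1 = 0x0
rsvd:1 @ bit 6 → (0x7e>>6)&0x1 = 0x1
prio:1 @ bit 5 → (0x7e>>5)&0x1 = 0x1
slot:1 @ bit 4 → (0x7e>>4)&0x1 = 0x1
bank:2 @ bit 2 → (0x7e>>2)&0x3 = 0x3
tag:2 @ bit 0 → (0x7e>>0)&0x3 = 0x2  ←
tag signed 2b, MSB=1: 2 - 4 = -2

-2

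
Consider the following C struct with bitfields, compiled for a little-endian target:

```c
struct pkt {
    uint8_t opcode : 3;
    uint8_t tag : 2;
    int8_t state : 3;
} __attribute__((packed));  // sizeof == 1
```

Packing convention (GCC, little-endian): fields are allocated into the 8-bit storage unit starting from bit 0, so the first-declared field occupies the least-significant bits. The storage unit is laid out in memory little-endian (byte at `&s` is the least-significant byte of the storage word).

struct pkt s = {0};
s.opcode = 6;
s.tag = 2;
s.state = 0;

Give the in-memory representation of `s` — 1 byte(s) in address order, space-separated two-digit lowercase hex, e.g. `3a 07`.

opcode (3b) val=6 bits=0x6 at bit 0: 0x06
tag (2b) val=2 bits=0x2 at bit 3: 0x16
state (3b) val=0 bits=0x0 at bit 5: 0x16
word = 0x16 → little-endian bytes:
  [0]=0x16

16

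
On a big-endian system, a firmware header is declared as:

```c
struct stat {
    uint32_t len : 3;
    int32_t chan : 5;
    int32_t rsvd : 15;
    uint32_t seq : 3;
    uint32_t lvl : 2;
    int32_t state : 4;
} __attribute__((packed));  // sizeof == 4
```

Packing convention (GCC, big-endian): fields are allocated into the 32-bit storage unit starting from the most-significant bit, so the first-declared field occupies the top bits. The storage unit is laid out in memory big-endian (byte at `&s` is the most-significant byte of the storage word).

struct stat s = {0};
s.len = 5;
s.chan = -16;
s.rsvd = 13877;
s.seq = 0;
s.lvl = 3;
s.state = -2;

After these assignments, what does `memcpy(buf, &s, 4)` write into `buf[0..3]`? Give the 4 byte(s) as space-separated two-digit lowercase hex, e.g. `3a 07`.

[29+:3] len=5 & 0x7 = 0x5; word=0xa0000000
[24+:5] chan=-16 & 0x1f = 0x10; word=0xb0000000
[9+:15] rsvd=13877 & 0x7fff = 0x3635; word=0xb06c6a00
[6+:3] seq=0 & 0x7 = 0x0; word=0xb06c6a00
[4+:2] lvl=3 & 0x3 = 0x3; word=0xb06c6a30
[0+:4] state=-2 & 0xf = 0xe; word=0xb06c6a3e
word = 0xb06c6a3e → big-endian bytes:
  [0]=0xb0  [1]=0x6c  [2]=0x6a  [3]=0x3e

b0 6c 6a 3e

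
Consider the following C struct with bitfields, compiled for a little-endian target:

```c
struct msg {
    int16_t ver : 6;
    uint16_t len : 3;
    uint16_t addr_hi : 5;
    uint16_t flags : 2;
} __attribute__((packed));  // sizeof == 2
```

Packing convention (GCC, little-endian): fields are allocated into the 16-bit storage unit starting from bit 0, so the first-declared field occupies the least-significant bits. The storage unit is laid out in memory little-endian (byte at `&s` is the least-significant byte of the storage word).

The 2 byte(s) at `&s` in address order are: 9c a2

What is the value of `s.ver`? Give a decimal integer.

28

[0]=0x9c [1]=0xa2 (little-endian) → word 0xa29c
ver [0+:6] = (word>>0) & 0x3f = 28  ←
len [6+:3] = (word>>6) & 0x7 = 2
addr_hi [9+:5] = (word>>9) & 0x1f = 17
flags [14+:2] = (word>>14) & 0x3 = 2
ver signed 6b, MSB=0: value = 28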